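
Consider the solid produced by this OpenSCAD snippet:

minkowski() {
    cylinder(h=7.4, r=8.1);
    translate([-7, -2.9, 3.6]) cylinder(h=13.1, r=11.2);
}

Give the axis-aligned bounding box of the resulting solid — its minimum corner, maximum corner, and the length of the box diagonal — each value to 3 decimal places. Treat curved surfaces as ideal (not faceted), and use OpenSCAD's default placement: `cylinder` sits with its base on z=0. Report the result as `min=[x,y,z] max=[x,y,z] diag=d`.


A = translate([-7, -2.9, 3.6]) cylinder(h=13.1, r=11.2) → bbox [-18.2,-14.1,3.6] .. [4.2,8.3,16.7]
B = cylinder(h=7.4, r=8.1) → bbox [-8.1,-8.1,0] .. [8.1,8.1,7.4]
lo = A.lo+B.lo = [-18.2-8.1, -14.1-8.1, 3.6+0] = [-26.300,-22.200,3.600]
hi = A.hi+B.hi = [4.2+8.1, 8.3+8.1, 16.7+7.4] = [12.300,16.400,24.100]
diag = √(38.6²+38.6²+20.5²) = √3400.17 = 58.311

min=[-26.300,-22.200,3.600] max=[12.300,16.400,24.100] diag=58.311


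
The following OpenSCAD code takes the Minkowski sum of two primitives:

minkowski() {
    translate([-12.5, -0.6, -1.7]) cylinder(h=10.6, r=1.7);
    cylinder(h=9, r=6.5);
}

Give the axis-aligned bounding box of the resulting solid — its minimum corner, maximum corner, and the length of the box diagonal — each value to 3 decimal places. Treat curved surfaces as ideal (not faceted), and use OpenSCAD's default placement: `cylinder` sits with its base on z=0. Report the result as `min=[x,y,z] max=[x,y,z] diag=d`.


min=[-20.700,-8.800,-1.700] max=[-4.300,7.600,17.900] diag=30.366

A = translate([-12.5, -0.6, -1.7]) cylinder(h=10.6, r=1.7) → bbox [-14.2,-2.3,-1.7] .. [-10.8,1.1,8.9]
B = cylinder(h=9, r=6.5) → bbox [-6.5,-6.5,0] .. [6.5,6.5,9]
lo = A.lo+B.lo = [-14.2-6.5, -2.3-6.5, -1.7+0] = [-20.700,-8.800,-1.700]
hi = A.hi+B.hi = [-10.8+6.5, 1.1+6.5, 8.9+9] = [-4.300,7.600,17.900]
diag = √(16.4²+16.4²+19.6²) = √922.08 = 30.366


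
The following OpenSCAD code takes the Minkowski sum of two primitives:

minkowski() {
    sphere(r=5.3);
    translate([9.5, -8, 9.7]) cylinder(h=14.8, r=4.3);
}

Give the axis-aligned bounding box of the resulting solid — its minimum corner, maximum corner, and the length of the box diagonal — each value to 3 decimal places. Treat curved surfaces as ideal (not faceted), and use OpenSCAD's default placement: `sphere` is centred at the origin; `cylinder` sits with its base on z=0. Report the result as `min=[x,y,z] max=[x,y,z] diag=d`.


A = translate([9.5, -8, 9.7]) cylinder(h=14.8, r=4.3) → bbox [5.2,-12.3,9.7] .. [13.8,-3.7,24.5]
B = sphere(r=5.3) → bbox [-5.3,-5.3,-5.3] .. [5.3,5.3,5.3]
lo = A.lo+B.lo = [5.2-5.3, -12.3-5.3, 9.7-5.3] = [-0.100,-17.600,4.400]
hi = A.hi+B.hi = [13.8+5.3, -3.7+5.3, 24.5+5.3] = [19.100,1.600,29.800]
diag = √(19.2²+19.2²+25.4²) = √1382.44 = 37.181

min=[-0.100,-17.600,4.400] max=[19.100,1.600,29.800] diag=37.181


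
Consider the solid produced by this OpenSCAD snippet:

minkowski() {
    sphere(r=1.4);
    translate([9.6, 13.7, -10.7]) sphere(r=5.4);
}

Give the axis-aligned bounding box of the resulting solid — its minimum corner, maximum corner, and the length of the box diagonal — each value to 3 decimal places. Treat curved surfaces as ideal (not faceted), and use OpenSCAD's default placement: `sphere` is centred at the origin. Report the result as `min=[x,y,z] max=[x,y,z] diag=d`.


A = translate([9.6, 13.7, -10.7]) sphere(r=5.4) → bbox [4.2,8.3,-16.1] .. [15,19.1,-5.3]
B = sphere(r=1.4) → bbox [-1.4,-1.4,-1.4] .. [1.4,1.4,1.4]
lo = A.lo+B.lo = [4.2-1.4, 8.3-1.4, -16.1-1.4] = [2.800,6.900,-17.500]
hi = A.hi+B.hi = [15+1.4, 19.1+1.4, -5.3+1.4] = [16.400,20.500,-3.900]
diag = √(13.6²+13.6²+13.6²) = √554.88 = 23.556

min=[2.800,6.900,-17.500] max=[16.400,20.500,-3.900] diag=23.556


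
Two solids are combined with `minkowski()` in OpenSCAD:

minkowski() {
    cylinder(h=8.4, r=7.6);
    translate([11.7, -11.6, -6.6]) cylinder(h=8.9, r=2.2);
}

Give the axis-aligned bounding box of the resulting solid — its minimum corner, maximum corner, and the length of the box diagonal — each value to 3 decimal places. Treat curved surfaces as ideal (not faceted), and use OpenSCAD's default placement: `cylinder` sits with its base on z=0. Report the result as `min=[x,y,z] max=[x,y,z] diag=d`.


min=[1.900,-21.400,-6.600] max=[21.500,-1.800,10.700] diag=32.674

A = translate([11.7, -11.6, -6.6]) cylinder(h=8.9, r=2.2) → bbox [9.5,-13.8,-6.6] .. [13.9,-9.4,2.3]
B = cylinder(h=8.4, r=7.6) → bbox [-7.6,-7.6,0] .. [7.6,7.6,8.4]
lo = A.lo+B.lo = [9.5-7.6, -13.8-7.6, -6.6+0] = [1.900,-21.400,-6.600]
hi = A.hi+B.hi = [13.9+7.6, -9.4+7.6, 2.3+8.4] = [21.500,-1.800,10.700]
diag = √(19.6²+19.6²+17.3²) = √1067.61 = 32.674


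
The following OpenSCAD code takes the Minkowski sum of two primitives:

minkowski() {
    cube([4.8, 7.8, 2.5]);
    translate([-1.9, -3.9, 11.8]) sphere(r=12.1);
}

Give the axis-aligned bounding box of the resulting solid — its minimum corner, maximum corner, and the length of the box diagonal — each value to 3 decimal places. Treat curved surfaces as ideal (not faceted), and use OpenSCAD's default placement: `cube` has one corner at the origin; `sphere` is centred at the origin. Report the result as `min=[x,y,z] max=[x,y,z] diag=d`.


A = translate([-1.9, -3.9, 11.8]) sphere(r=12.1) → bbox [-14,-16,-0.3] .. [10.2,8.2,23.9]
B = cube([4.8, 7.8, 2.5]) → bbox [0,0,0] .. [4.8,7.8,2.5]
lo = A.lo+B.lo = [-14+0, -16+0, -0.3+0] = [-14.000,-16.000,-0.300]
hi = A.hi+B.hi = [10.2+4.8, 8.2+7.8, 23.9+2.5] = [15.000,16.000,26.400]
diag = √(29²+32²+26.7²) = √2577.89 = 50.773

min=[-14.000,-16.000,-0.300] max=[15.000,16.000,26.400] diag=50.773


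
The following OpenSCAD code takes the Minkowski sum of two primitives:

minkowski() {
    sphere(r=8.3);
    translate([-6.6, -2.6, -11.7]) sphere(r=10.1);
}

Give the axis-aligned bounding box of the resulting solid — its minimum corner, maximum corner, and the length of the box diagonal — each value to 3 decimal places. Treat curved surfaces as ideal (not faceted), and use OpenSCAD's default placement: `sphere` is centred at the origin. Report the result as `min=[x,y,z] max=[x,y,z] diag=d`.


A = translate([-6.6, -2.6, -11.7]) sphere(r=10.1) → bbox [-16.7,-12.7,-21.8] .. [3.5,7.5,-1.6]
B = sphere(r=8.3) → bbox [-8.3,-8.3,-8.3] .. [8.3,8.3,8.3]
lo = A.lo+B.lo = [-16.7-8.3, -12.7-8.3, -21.8-8.3] = [-25.000,-21.000,-30.100]
hi = A.hi+B.hi = [3.5+8.3, 7.5+8.3, -1.6+8.3] = [11.800,15.800,6.700]
diag = √(36.8²+36.8²+36.8²) = √4062.72 = 63.739

min=[-25.000,-21.000,-30.100] max=[11.800,15.800,6.700] diag=63.739


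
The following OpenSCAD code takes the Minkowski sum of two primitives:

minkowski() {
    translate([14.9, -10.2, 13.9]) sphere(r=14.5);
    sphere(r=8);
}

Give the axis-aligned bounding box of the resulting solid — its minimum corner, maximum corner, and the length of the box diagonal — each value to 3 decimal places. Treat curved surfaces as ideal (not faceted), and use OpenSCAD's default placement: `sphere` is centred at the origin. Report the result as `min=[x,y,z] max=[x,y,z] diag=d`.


min=[-7.600,-32.700,-8.600] max=[37.400,12.300,36.400] diag=77.942

A = translate([14.9, -10.2, 13.9]) sphere(r=14.5) → bbox [0.4,-24.7,-0.6] .. [29.4,4.3,28.4]
B = sphere(r=8) → bbox [-8,-8,-8] .. [8,8,8]
lo = A.lo+B.lo = [0.4-8, -24.7-8, -0.6-8] = [-7.600,-32.700,-8.600]
hi = A.hi+B.hi = [29.4+8, 4.3+8, 28.4+8] = [37.400,12.300,36.400]
diag = √(45²+45²+45²) = √6075 = 77.942


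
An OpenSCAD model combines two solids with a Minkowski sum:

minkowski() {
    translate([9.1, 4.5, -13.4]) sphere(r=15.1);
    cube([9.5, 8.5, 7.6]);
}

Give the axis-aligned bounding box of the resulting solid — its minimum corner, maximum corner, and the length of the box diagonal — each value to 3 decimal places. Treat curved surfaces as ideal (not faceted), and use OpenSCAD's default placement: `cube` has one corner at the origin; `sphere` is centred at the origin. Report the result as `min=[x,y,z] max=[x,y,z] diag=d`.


A = translate([9.1, 4.5, -13.4]) sphere(r=15.1) → bbox [-6,-10.6,-28.5] .. [24.2,19.6,1.7]
B = cube([9.5, 8.5, 7.6]) → bbox [0,0,0] .. [9.5,8.5,7.6]
lo = A.lo+B.lo = [-6+0, -10.6+0, -28.5+0] = [-6.000,-10.600,-28.500]
hi = A.hi+B.hi = [24.2+9.5, 19.6+8.5, 1.7+7.6] = [33.700,28.100,9.300]
diag = √(39.7²+38.7²+37.8²) = √4502.62 = 67.102

min=[-6.000,-10.600,-28.500] max=[33.700,28.100,9.300] diag=67.102


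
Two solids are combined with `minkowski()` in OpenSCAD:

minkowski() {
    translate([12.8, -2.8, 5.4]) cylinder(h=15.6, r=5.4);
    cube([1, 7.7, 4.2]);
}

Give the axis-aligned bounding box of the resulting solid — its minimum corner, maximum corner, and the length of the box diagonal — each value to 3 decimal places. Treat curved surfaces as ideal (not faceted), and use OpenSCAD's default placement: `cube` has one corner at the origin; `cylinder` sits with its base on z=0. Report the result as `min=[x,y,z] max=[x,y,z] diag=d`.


A = translate([12.8, -2.8, 5.4]) cylinder(h=15.6, r=5.4) → bbox [7.4,-8.2,5.4] .. [18.2,2.6,21]
B = cube([1, 7.7, 4.2]) → bbox [0,0,0] .. [1,7.7,4.2]
lo = A.lo+B.lo = [7.4+0, -8.2+0, 5.4+0] = [7.400,-8.200,5.400]
hi = A.hi+B.hi = [18.2+1, 2.6+7.7, 21+4.2] = [19.200,10.300,25.200]
diag = √(11.8²+18.5²+19.8²) = √873.53 = 29.556

min=[7.400,-8.200,5.400] max=[19.200,10.300,25.200] diag=29.556


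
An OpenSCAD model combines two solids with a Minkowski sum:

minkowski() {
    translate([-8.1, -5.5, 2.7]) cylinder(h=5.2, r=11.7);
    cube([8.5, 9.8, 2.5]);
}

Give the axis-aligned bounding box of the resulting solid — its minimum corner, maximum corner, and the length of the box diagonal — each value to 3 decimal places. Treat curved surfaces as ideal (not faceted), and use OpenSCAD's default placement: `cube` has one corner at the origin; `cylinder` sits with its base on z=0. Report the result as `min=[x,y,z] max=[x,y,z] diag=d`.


min=[-19.800,-17.200,2.700] max=[12.100,16.000,10.400] diag=46.681

A = translate([-8.1, -5.5, 2.7]) cylinder(h=5.2, r=11.7) → bbox [-19.8,-17.2,2.7] .. [3.6,6.2,7.9]
B = cube([8.5, 9.8, 2.5]) → bbox [0,0,0] .. [8.5,9.8,2.5]
lo = A.lo+B.lo = [-19.8+0, -17.2+0, 2.7+0] = [-19.800,-17.200,2.700]
hi = A.hi+B.hi = [3.6+8.5, 6.2+9.8, 7.9+2.5] = [12.100,16.000,10.400]
diag = √(31.9²+33.2²+7.7²) = √2179.14 = 46.681


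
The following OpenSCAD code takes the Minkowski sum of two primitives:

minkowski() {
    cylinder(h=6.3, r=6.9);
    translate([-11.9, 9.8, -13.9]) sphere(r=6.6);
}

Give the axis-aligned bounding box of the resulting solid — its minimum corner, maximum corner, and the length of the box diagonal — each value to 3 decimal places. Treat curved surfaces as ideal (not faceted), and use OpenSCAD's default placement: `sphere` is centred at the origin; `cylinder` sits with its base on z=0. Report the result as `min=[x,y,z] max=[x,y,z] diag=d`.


A = translate([-11.9, 9.8, -13.9]) sphere(r=6.6) → bbox [-18.5,3.2,-20.5] .. [-5.3,16.4,-7.3]
B = cylinder(h=6.3, r=6.9) → bbox [-6.9,-6.9,0] .. [6.9,6.9,6.3]
lo = A.lo+B.lo = [-18.5-6.9, 3.2-6.9, -20.5+0] = [-25.400,-3.700,-20.500]
hi = A.hi+B.hi = [-5.3+6.9, 16.4+6.9, -7.3+6.3] = [1.600,23.300,-1.000]
diag = √(27²+27²+19.5²) = √1838.25 = 42.875

min=[-25.400,-3.700,-20.500] max=[1.600,23.300,-1.000] diag=42.875


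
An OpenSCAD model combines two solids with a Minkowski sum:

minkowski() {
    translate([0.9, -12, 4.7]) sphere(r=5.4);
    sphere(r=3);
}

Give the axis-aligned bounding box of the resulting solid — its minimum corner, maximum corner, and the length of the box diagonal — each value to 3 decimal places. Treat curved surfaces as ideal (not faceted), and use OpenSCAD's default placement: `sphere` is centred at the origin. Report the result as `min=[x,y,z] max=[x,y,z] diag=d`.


A = translate([0.9, -12, 4.7]) sphere(r=5.4) → bbox [-4.5,-17.4,-0.7] .. [6.3,-6.6,10.1]
B = sphere(r=3) → bbox [-3,-3,-3] .. [3,3,3]
lo = A.lo+B.lo = [-4.5-3, -17.4-3, -0.7-3] = [-7.500,-20.400,-3.700]
hi = A.hi+B.hi = [6.3+3, -6.6+3, 10.1+3] = [9.300,-3.600,13.100]
diag = √(16.8²+16.8²+16.8²) = √846.72 = 29.098

min=[-7.500,-20.400,-3.700] max=[9.300,-3.600,13.100] diag=29.098


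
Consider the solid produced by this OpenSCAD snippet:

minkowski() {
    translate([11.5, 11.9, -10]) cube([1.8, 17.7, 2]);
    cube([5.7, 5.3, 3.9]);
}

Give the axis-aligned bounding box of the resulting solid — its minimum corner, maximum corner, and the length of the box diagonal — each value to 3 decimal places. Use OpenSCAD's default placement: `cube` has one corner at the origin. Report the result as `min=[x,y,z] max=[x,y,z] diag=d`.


A = translate([11.5, 11.9, -10]) cube([1.8, 17.7, 2]) → bbox [11.5,11.9,-10] .. [13.3,29.6,-8]
B = cube([5.7, 5.3, 3.9]) → bbox [0,0,0] .. [5.7,5.3,3.9]
lo = A.lo+B.lo = [11.5+0, 11.9+0, -10+0] = [11.500,11.900,-10.000]
hi = A.hi+B.hi = [13.3+5.7, 29.6+5.3, -8+3.9] = [19.000,34.900,-4.100]
diag = √(7.5²+23²+5.9²) = √620.06 = 24.901

min=[11.500,11.900,-10.000] max=[19.000,34.900,-4.100] diag=24.901


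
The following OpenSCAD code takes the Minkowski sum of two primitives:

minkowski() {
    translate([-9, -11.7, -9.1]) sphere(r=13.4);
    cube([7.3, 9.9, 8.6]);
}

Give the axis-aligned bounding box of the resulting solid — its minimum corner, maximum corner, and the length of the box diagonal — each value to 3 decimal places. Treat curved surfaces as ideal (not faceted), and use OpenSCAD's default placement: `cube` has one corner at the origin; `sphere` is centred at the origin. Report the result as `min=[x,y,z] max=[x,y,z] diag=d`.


min=[-22.400,-25.100,-22.500] max=[11.700,11.600,12.900] diag=61.342

A = translate([-9, -11.7, -9.1]) sphere(r=13.4) → bbox [-22.4,-25.1,-22.5] .. [4.4,1.7,4.3]
B = cube([7.3, 9.9, 8.6]) → bbox [0,0,0] .. [7.3,9.9,8.6]
lo = A.lo+B.lo = [-22.4+0, -25.1+0, -22.5+0] = [-22.400,-25.100,-22.500]
hi = A.hi+B.hi = [4.4+7.3, 1.7+9.9, 4.3+8.6] = [11.700,11.600,12.900]
diag = √(34.1²+36.7²+35.4²) = √3762.86 = 61.342


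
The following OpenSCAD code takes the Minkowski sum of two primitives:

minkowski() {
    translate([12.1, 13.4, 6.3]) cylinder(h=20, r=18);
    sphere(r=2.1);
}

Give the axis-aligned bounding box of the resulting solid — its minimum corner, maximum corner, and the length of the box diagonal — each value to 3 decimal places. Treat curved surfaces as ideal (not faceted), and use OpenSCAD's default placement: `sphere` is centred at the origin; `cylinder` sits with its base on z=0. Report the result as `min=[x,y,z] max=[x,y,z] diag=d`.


A = translate([12.1, 13.4, 6.3]) cylinder(h=20, r=18) → bbox [-5.9,-4.6,6.3] .. [30.1,31.4,26.3]
B = sphere(r=2.1) → bbox [-2.1,-2.1,-2.1] .. [2.1,2.1,2.1]
lo = A.lo+B.lo = [-5.9-2.1, -4.6-2.1, 6.3-2.1] = [-8.000,-6.700,4.200]
hi = A.hi+B.hi = [30.1+2.1, 31.4+2.1, 26.3+2.1] = [32.200,33.500,28.400]
diag = √(40.2²+40.2²+24.2²) = √3817.72 = 61.788

min=[-8.000,-6.700,4.200] max=[32.200,33.500,28.400] diag=61.788


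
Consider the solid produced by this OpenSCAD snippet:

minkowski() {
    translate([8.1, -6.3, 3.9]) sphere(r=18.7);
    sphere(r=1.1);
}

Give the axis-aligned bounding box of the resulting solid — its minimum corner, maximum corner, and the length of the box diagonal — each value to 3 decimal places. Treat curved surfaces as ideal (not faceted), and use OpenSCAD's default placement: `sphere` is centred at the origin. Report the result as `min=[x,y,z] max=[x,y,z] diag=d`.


A = translate([8.1, -6.3, 3.9]) sphere(r=18.7) → bbox [-10.6,-25,-14.8] .. [26.8,12.4,22.6]
B = sphere(r=1.1) → bbox [-1.1,-1.1,-1.1] .. [1.1,1.1,1.1]
lo = A.lo+B.lo = [-10.6-1.1, -25-1.1, -14.8-1.1] = [-11.700,-26.100,-15.900]
hi = A.hi+B.hi = [26.8+1.1, 12.4+1.1, 22.6+1.1] = [27.900,13.500,23.700]
diag = √(39.6²+39.6²+39.6²) = √4704.48 = 68.589

min=[-11.700,-26.100,-15.900] max=[27.900,13.500,23.700] diag=68.589


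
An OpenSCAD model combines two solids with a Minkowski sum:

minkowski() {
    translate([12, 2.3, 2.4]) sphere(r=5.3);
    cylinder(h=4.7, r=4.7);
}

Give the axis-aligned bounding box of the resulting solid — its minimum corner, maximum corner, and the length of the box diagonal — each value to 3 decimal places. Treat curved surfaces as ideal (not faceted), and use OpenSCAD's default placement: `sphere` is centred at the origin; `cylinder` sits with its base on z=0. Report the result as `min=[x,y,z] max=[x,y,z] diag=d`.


min=[2.000,-7.700,-2.900] max=[22.000,12.300,12.400] diag=32.157

A = translate([12, 2.3, 2.4]) sphere(r=5.3) → bbox [6.7,-3,-2.9] .. [17.3,7.6,7.7]
B = cylinder(h=4.7, r=4.7) → bbox [-4.7,-4.7,0] .. [4.7,4.7,4.7]
lo = A.lo+B.lo = [6.7-4.7, -3-4.7, -2.9+0] = [2.000,-7.700,-2.900]
hi = A.hi+B.hi = [17.3+4.7, 7.6+4.7, 7.7+4.7] = [22.000,12.300,12.400]
diag = √(20²+20²+15.3²) = √1034.09 = 32.157


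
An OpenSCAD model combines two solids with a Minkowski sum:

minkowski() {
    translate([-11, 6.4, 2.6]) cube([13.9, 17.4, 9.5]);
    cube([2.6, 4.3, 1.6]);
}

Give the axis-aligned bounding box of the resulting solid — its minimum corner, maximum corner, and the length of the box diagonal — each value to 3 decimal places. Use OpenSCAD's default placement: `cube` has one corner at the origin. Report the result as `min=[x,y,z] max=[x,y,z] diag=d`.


min=[-11.000,6.400,2.600] max=[5.500,28.100,13.700] diag=29.434

A = translate([-11, 6.4, 2.6]) cube([13.9, 17.4, 9.5]) → bbox [-11,6.4,2.6] .. [2.9,23.8,12.1]
B = cube([2.6, 4.3, 1.6]) → bbox [0,0,0] .. [2.6,4.3,1.6]
lo = A.lo+B.lo = [-11+0, 6.4+0, 2.6+0] = [-11.000,6.400,2.600]
hi = A.hi+B.hi = [2.9+2.6, 23.8+4.3, 12.1+1.6] = [5.500,28.100,13.700]
diag = √(16.5²+21.7²+11.1²) = √866.35 = 29.434


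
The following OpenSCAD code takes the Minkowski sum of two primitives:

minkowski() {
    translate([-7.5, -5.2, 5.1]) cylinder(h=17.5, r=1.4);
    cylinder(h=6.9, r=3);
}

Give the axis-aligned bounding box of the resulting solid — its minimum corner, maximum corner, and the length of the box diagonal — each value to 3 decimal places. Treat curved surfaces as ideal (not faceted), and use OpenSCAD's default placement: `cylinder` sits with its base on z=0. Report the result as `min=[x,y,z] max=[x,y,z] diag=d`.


A = translate([-7.5, -5.2, 5.1]) cylinder(h=17.5, r=1.4) → bbox [-8.9,-6.6,5.1] .. [-6.1,-3.8,22.6]
B = cylinder(h=6.9, r=3) → bbox [-3,-3,0] .. [3,3,6.9]
lo = A.lo+B.lo = [-8.9-3, -6.6-3, 5.1+0] = [-11.900,-9.600,5.100]
hi = A.hi+B.hi = [-6.1+3, -3.8+3, 22.6+6.9] = [-3.100,-0.800,29.500]
diag = √(8.8²+8.8²+24.4²) = √750.24 = 27.391

min=[-11.900,-9.600,5.100] max=[-3.100,-0.800,29.500] diag=27.391


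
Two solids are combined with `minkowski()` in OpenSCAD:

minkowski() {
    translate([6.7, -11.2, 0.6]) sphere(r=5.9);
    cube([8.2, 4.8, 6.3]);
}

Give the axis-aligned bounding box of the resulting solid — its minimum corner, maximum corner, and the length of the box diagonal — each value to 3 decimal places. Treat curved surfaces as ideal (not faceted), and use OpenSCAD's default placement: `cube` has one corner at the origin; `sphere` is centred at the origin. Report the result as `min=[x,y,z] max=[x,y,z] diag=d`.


min=[0.800,-17.100,-5.300] max=[20.800,-0.500,12.800] diag=31.673

A = translate([6.7, -11.2, 0.6]) sphere(r=5.9) → bbox [0.8,-17.1,-5.3] .. [12.6,-5.3,6.5]
B = cube([8.2, 4.8, 6.3]) → bbox [0,0,0] .. [8.2,4.8,6.3]
lo = A.lo+B.lo = [0.8+0, -17.1+0, -5.3+0] = [0.800,-17.100,-5.300]
hi = A.hi+B.hi = [12.6+8.2, -5.3+4.8, 6.5+6.3] = [20.800,-0.500,12.800]
diag = √(20²+16.6²+18.1²) = √1003.17 = 31.673


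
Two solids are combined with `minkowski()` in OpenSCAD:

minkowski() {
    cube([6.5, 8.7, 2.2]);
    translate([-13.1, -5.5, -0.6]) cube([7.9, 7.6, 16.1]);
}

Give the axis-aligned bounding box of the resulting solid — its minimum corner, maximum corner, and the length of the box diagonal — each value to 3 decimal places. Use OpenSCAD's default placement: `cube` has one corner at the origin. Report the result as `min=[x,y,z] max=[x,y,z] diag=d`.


min=[-13.100,-5.500,-0.600] max=[1.300,10.800,17.700] diag=28.424

A = translate([-13.1, -5.5, -0.6]) cube([7.9, 7.6, 16.1]) → bbox [-13.1,-5.5,-0.6] .. [-5.2,2.1,15.5]
B = cube([6.5, 8.7, 2.2]) → bbox [0,0,0] .. [6.5,8.7,2.2]
lo = A.lo+B.lo = [-13.1+0, -5.5+0, -0.6+0] = [-13.100,-5.500,-0.600]
hi = A.hi+B.hi = [-5.2+6.5, 2.1+8.7, 15.5+2.2] = [1.300,10.800,17.700]
diag = √(14.4²+16.3²+18.3²) = √807.94 = 28.424


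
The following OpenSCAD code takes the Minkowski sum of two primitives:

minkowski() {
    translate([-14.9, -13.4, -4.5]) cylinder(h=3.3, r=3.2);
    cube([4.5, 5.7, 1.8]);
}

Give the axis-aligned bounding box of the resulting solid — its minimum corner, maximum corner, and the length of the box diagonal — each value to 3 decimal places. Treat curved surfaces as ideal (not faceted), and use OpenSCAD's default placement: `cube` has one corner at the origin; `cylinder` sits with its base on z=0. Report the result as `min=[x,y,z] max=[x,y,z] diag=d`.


min=[-18.100,-16.600,-4.500] max=[-7.200,-4.500,0.600] diag=17.065

A = translate([-14.9, -13.4, -4.5]) cylinder(h=3.3, r=3.2) → bbox [-18.1,-16.6,-4.5] .. [-11.7,-10.2,-1.2]
B = cube([4.5, 5.7, 1.8]) → bbox [0,0,0] .. [4.5,5.7,1.8]
lo = A.lo+B.lo = [-18.1+0, -16.6+0, -4.5+0] = [-18.100,-16.600,-4.500]
hi = A.hi+B.hi = [-11.7+4.5, -10.2+5.7, -1.2+1.8] = [-7.200,-4.500,0.600]
diag = √(10.9²+12.1²+5.1²) = √291.23 = 17.065


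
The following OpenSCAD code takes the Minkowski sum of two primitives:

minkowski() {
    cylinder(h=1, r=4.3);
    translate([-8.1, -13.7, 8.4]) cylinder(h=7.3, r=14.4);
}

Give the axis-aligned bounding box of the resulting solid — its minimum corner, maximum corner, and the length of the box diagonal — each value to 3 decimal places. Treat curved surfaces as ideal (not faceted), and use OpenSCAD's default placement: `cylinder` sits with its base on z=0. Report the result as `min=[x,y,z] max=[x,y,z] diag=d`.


A = translate([-8.1, -13.7, 8.4]) cylinder(h=7.3, r=14.4) → bbox [-22.5,-28.1,8.4] .. [6.3,0.7,15.7]
B = cylinder(h=1, r=4.3) → bbox [-4.3,-4.3,0] .. [4.3,4.3,1]
lo = A.lo+B.lo = [-22.5-4.3, -28.1-4.3, 8.4+0] = [-26.800,-32.400,8.400]
hi = A.hi+B.hi = [6.3+4.3, 0.7+4.3, 15.7+1] = [10.600,5.000,16.700]
diag = √(37.4²+37.4²+8.3²) = √2866.41 = 53.539

min=[-26.800,-32.400,8.400] max=[10.600,5.000,16.700] diag=53.539


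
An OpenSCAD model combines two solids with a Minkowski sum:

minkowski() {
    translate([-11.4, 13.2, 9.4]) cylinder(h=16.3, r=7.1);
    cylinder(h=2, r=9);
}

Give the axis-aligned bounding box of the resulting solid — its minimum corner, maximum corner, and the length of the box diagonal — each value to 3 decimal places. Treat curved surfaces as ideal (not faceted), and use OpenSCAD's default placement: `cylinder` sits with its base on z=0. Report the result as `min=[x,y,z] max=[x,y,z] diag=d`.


A = translate([-11.4, 13.2, 9.4]) cylinder(h=16.3, r=7.1) → bbox [-18.5,6.1,9.4] .. [-4.3,20.3,25.7]
B = cylinder(h=2, r=9) → bbox [-9,-9,0] .. [9,9,2]
lo = A.lo+B.lo = [-18.5-9, 6.1-9, 9.4+0] = [-27.500,-2.900,9.400]
hi = A.hi+B.hi = [-4.3+9, 20.3+9, 25.7+2] = [4.700,29.300,27.700]
diag = √(32.2²+32.2²+18.3²) = √2408.57 = 49.077

min=[-27.500,-2.900,9.400] max=[4.700,29.300,27.700] diag=49.077


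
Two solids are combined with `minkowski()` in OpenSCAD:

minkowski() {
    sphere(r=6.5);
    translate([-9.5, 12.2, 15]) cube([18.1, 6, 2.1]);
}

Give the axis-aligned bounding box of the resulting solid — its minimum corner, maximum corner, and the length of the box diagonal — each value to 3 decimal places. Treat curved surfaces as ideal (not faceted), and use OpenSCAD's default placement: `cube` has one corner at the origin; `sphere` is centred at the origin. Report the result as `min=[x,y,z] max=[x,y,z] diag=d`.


A = translate([-9.5, 12.2, 15]) cube([18.1, 6, 2.1]) → bbox [-9.5,12.2,15] .. [8.6,18.2,17.1]
B = sphere(r=6.5) → bbox [-6.5,-6.5,-6.5] .. [6.5,6.5,6.5]
lo = A.lo+B.lo = [-9.5-6.5, 12.2-6.5, 15-6.5] = [-16.000,5.700,8.500]
hi = A.hi+B.hi = [8.6+6.5, 18.2+6.5, 17.1+6.5] = [15.100,24.700,23.600]
diag = √(31.1²+19²+15.1²) = √1556.22 = 39.449

min=[-16.000,5.700,8.500] max=[15.100,24.700,23.600] diag=39.449


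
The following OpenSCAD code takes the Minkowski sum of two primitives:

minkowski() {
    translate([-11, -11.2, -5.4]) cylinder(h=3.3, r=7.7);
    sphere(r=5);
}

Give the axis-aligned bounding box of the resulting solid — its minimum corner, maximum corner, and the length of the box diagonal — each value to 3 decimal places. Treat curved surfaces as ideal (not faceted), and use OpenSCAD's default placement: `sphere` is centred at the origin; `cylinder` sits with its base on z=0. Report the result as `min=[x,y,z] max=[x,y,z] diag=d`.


A = translate([-11, -11.2, -5.4]) cylinder(h=3.3, r=7.7) → bbox [-18.7,-18.9,-5.4] .. [-3.3,-3.5,-2.1]
B = sphere(r=5) → bbox [-5,-5,-5] .. [5,5,5]
lo = A.lo+B.lo = [-18.7-5, -18.9-5, -5.4-5] = [-23.700,-23.900,-10.400]
hi = A.hi+B.hi = [-3.3+5, -3.5+5, -2.1+5] = [1.700,1.500,2.900]
diag = √(25.4²+25.4²+13.3²) = √1467.21 = 38.304

min=[-23.700,-23.900,-10.400] max=[1.700,1.500,2.900] diag=38.304


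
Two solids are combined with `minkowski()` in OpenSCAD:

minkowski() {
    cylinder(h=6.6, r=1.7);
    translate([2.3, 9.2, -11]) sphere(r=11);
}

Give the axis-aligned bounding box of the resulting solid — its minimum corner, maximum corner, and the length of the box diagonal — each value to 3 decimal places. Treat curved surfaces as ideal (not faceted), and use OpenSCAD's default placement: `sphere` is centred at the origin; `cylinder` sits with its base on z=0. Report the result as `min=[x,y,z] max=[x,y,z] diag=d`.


A = translate([2.3, 9.2, -11]) sphere(r=11) → bbox [-8.7,-1.8,-22] .. [13.3,20.2,0]
B = cylinder(h=6.6, r=1.7) → bbox [-1.7,-1.7,0] .. [1.7,1.7,6.6]
lo = A.lo+B.lo = [-8.7-1.7, -1.8-1.7, -22+0] = [-10.400,-3.500,-22.000]
hi = A.hi+B.hi = [13.3+1.7, 20.2+1.7, 0+6.6] = [15.000,21.900,6.600]
diag = √(25.4²+25.4²+28.6²) = √2108.28 = 45.916

min=[-10.400,-3.500,-22.000] max=[15.000,21.900,6.600] diag=45.916


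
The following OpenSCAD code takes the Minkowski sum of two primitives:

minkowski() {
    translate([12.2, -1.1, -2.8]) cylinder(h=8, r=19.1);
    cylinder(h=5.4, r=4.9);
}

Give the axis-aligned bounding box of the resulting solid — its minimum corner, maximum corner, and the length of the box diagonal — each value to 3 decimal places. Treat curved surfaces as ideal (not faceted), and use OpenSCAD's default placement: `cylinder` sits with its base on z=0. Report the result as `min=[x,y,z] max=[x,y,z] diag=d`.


min=[-11.800,-25.100,-2.800] max=[36.200,22.900,10.600] diag=69.192

A = translate([12.2, -1.1, -2.8]) cylinder(h=8, r=19.1) → bbox [-6.9,-20.2,-2.8] .. [31.3,18,5.2]
B = cylinder(h=5.4, r=4.9) → bbox [-4.9,-4.9,0] .. [4.9,4.9,5.4]
lo = A.lo+B.lo = [-6.9-4.9, -20.2-4.9, -2.8+0] = [-11.800,-25.100,-2.800]
hi = A.hi+B.hi = [31.3+4.9, 18+4.9, 5.2+5.4] = [36.200,22.900,10.600]
diag = √(48²+48²+13.4²) = √4787.56 = 69.192


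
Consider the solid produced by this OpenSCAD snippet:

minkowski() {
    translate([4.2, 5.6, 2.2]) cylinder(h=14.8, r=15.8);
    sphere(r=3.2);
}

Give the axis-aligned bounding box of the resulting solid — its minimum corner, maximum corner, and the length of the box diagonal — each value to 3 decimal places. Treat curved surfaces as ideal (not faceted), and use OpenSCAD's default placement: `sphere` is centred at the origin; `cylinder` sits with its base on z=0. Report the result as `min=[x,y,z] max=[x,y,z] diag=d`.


A = translate([4.2, 5.6, 2.2]) cylinder(h=14.8, r=15.8) → bbox [-11.6,-10.2,2.2] .. [20,21.4,17]
B = sphere(r=3.2) → bbox [-3.2,-3.2,-3.2] .. [3.2,3.2,3.2]
lo = A.lo+B.lo = [-11.6-3.2, -10.2-3.2, 2.2-3.2] = [-14.800,-13.400,-1.000]
hi = A.hi+B.hi = [20+3.2, 21.4+3.2, 17+3.2] = [23.200,24.600,20.200]
diag = √(38²+38²+21.2²) = √3337.44 = 57.771

min=[-14.800,-13.400,-1.000] max=[23.200,24.600,20.200] diag=57.771


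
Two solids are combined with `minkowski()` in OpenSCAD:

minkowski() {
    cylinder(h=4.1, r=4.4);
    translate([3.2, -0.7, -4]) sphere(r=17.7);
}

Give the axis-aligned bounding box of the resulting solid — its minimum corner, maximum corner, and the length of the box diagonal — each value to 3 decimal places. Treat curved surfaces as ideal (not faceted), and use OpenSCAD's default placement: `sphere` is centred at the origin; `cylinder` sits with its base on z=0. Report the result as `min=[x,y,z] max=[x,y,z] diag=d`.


A = translate([3.2, -0.7, -4]) sphere(r=17.7) → bbox [-14.5,-18.4,-21.7] .. [20.9,17,13.7]
B = cylinder(h=4.1, r=4.4) → bbox [-4.4,-4.4,0] .. [4.4,4.4,4.1]
lo = A.lo+B.lo = [-14.5-4.4, -18.4-4.4, -21.7+0] = [-18.900,-22.800,-21.700]
hi = A.hi+B.hi = [20.9+4.4, 17+4.4, 13.7+4.1] = [25.300,21.400,17.800]
diag = √(44.2²+44.2²+39.5²) = √5467.53 = 73.943

min=[-18.900,-22.800,-21.700] max=[25.300,21.400,17.800] diag=73.943


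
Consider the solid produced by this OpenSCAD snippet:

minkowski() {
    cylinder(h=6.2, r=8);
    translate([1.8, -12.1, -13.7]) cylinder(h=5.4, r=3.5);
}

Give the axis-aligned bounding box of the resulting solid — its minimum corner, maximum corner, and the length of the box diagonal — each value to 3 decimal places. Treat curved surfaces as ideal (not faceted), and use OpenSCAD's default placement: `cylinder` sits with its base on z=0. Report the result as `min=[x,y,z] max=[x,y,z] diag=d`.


A = translate([1.8, -12.1, -13.7]) cylinder(h=5.4, r=3.5) → bbox [-1.7,-15.6,-13.7] .. [5.3,-8.6,-8.3]
B = cylinder(h=6.2, r=8) → bbox [-8,-8,0] .. [8,8,6.2]
lo = A.lo+B.lo = [-1.7-8, -15.6-8, -13.7+0] = [-9.700,-23.600,-13.700]
hi = A.hi+B.hi = [5.3+8, -8.6+8, -8.3+6.2] = [13.300,-0.600,-2.100]
diag = √(23²+23²+11.6²) = √1192.56 = 34.533

min=[-9.700,-23.600,-13.700] max=[13.300,-0.600,-2.100] diag=34.533


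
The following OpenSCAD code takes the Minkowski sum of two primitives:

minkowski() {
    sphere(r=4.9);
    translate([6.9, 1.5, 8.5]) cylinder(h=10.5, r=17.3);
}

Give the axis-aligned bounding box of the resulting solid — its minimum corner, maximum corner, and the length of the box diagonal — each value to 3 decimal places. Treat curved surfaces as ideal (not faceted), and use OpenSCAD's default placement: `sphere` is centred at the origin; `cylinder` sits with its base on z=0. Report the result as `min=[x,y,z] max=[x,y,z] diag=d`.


min=[-15.300,-20.700,3.600] max=[29.100,23.700,23.900] diag=65.991

A = translate([6.9, 1.5, 8.5]) cylinder(h=10.5, r=17.3) → bbox [-10.4,-15.8,8.5] .. [24.2,18.8,19]
B = sphere(r=4.9) → bbox [-4.9,-4.9,-4.9] .. [4.9,4.9,4.9]
lo = A.lo+B.lo = [-10.4-4.9, -15.8-4.9, 8.5-4.9] = [-15.300,-20.700,3.600]
hi = A.hi+B.hi = [24.2+4.9, 18.8+4.9, 19+4.9] = [29.100,23.700,23.900]
diag = √(44.4²+44.4²+20.3²) = √4354.81 = 65.991


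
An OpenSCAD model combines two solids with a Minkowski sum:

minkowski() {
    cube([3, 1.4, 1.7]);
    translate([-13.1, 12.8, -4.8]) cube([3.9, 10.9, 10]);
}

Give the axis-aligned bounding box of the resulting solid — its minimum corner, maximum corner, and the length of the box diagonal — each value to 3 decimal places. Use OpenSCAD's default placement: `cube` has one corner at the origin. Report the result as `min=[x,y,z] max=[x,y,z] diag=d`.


A = translate([-13.1, 12.8, -4.8]) cube([3.9, 10.9, 10]) → bbox [-13.1,12.8,-4.8] .. [-9.2,23.7,5.2]
B = cube([3, 1.4, 1.7]) → bbox [0,0,0] .. [3,1.4,1.7]
lo = A.lo+B.lo = [-13.1+0, 12.8+0, -4.8+0] = [-13.100,12.800,-4.800]
hi = A.hi+B.hi = [-9.2+3, 23.7+1.4, 5.2+1.7] = [-6.200,25.100,6.900]
diag = √(6.9²+12.3²+11.7²) = √335.79 = 18.325

min=[-13.100,12.800,-4.800] max=[-6.200,25.100,6.900] diag=18.325


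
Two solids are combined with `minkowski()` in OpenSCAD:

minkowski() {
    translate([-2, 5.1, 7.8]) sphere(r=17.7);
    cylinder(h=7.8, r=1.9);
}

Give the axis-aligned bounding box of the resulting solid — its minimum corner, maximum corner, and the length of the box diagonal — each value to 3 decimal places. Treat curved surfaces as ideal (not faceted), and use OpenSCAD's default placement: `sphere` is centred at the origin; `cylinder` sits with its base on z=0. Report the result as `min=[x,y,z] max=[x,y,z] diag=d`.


A = translate([-2, 5.1, 7.8]) sphere(r=17.7) → bbox [-19.7,-12.6,-9.9] .. [15.7,22.8,25.5]
B = cylinder(h=7.8, r=1.9) → bbox [-1.9,-1.9,0] .. [1.9,1.9,7.8]
lo = A.lo+B.lo = [-19.7-1.9, -12.6-1.9, -9.9+0] = [-21.600,-14.500,-9.900]
hi = A.hi+B.hi = [15.7+1.9, 22.8+1.9, 25.5+7.8] = [17.600,24.700,33.300]
diag = √(39.2²+39.2²+43.2²) = √4939.52 = 70.282

min=[-21.600,-14.500,-9.900] max=[17.600,24.700,33.300] diag=70.282


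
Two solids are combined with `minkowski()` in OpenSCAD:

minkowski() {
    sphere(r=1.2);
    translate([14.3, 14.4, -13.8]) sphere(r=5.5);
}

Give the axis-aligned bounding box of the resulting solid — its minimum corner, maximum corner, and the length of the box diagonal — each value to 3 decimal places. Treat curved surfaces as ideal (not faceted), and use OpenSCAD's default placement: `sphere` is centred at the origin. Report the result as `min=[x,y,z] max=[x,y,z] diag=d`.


A = translate([14.3, 14.4, -13.8]) sphere(r=5.5) → bbox [8.8,8.9,-19.3] .. [19.8,19.9,-8.3]
B = sphere(r=1.2) → bbox [-1.2,-1.2,-1.2] .. [1.2,1.2,1.2]
lo = A.lo+B.lo = [8.8-1.2, 8.9-1.2, -19.3-1.2] = [7.600,7.700,-20.500]
hi = A.hi+B.hi = [19.8+1.2, 19.9+1.2, -8.3+1.2] = [21.000,21.100,-7.100]
diag = √(13.4²+13.4²+13.4²) = √538.68 = 23.209

min=[7.600,7.700,-20.500] max=[21.000,21.100,-7.100] diag=23.209


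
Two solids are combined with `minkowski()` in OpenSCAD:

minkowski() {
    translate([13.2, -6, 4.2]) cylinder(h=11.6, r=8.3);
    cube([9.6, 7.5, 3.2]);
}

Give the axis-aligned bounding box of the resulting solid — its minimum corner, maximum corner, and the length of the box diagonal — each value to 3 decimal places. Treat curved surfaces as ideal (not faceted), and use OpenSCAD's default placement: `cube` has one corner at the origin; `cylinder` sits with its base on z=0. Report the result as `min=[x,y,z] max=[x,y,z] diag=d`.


min=[4.900,-14.300,4.200] max=[31.100,9.800,19.000] diag=38.552

A = translate([13.2, -6, 4.2]) cylinder(h=11.6, r=8.3) → bbox [4.9,-14.3,4.2] .. [21.5,2.3,15.8]
B = cube([9.6, 7.5, 3.2]) → bbox [0,0,0] .. [9.6,7.5,3.2]
lo = A.lo+B.lo = [4.9+0, -14.3+0, 4.2+0] = [4.900,-14.300,4.200]
hi = A.hi+B.hi = [21.5+9.6, 2.3+7.5, 15.8+3.2] = [31.100,9.800,19.000]
diag = √(26.2²+24.1²+14.8²) = √1486.29 = 38.552


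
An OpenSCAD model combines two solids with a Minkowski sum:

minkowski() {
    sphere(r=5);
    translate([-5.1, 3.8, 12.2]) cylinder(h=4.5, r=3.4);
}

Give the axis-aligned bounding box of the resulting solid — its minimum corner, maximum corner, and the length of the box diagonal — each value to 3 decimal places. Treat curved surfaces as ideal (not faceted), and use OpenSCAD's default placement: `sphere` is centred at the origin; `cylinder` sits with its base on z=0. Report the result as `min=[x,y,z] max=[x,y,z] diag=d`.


A = translate([-5.1, 3.8, 12.2]) cylinder(h=4.5, r=3.4) → bbox [-8.5,0.4,12.2] .. [-1.7,7.2,16.7]
B = sphere(r=5) → bbox [-5,-5,-5] .. [5,5,5]
lo = A.lo+B.lo = [-8.5-5, 0.4-5, 12.2-5] = [-13.500,-4.600,7.200]
hi = A.hi+B.hi = [-1.7+5, 7.2+5, 16.7+5] = [3.300,12.200,21.700]
diag = √(16.8²+16.8²+14.5²) = √774.73 = 27.834

min=[-13.500,-4.600,7.200] max=[3.300,12.200,21.700] diag=27.834


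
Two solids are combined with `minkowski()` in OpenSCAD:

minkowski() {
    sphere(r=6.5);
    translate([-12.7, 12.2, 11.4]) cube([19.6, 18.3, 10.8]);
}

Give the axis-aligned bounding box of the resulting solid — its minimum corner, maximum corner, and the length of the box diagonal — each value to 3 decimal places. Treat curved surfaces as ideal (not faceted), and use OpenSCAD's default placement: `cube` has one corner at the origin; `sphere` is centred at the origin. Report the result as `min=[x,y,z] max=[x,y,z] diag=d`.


A = translate([-12.7, 12.2, 11.4]) cube([19.6, 18.3, 10.8]) → bbox [-12.7,12.2,11.4] .. [6.9,30.5,22.2]
B = sphere(r=6.5) → bbox [-6.5,-6.5,-6.5] .. [6.5,6.5,6.5]
lo = A.lo+B.lo = [-12.7-6.5, 12.2-6.5, 11.4-6.5] = [-19.200,5.700,4.900]
hi = A.hi+B.hi = [6.9+6.5, 30.5+6.5, 22.2+6.5] = [13.400,37.000,28.700]
diag = √(32.6²+31.3²+23.8²) = √2608.89 = 51.077

min=[-19.200,5.700,4.900] max=[13.400,37.000,28.700] diag=51.077


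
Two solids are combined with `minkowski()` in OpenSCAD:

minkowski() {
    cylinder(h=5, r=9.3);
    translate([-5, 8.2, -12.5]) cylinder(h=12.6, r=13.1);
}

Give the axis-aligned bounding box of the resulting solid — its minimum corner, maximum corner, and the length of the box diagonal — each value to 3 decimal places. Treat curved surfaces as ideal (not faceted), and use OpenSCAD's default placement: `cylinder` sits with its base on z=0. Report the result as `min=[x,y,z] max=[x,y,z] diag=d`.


min=[-27.400,-14.200,-12.500] max=[17.400,30.600,5.100] diag=65.756

A = translate([-5, 8.2, -12.5]) cylinder(h=12.6, r=13.1) → bbox [-18.1,-4.9,-12.5] .. [8.1,21.3,0.1]
B = cylinder(h=5, r=9.3) → bbox [-9.3,-9.3,0] .. [9.3,9.3,5]
lo = A.lo+B.lo = [-18.1-9.3, -4.9-9.3, -12.5+0] = [-27.400,-14.200,-12.500]
hi = A.hi+B.hi = [8.1+9.3, 21.3+9.3, 0.1+5] = [17.400,30.600,5.100]
diag = √(44.8²+44.8²+17.6²) = √4323.84 = 65.756


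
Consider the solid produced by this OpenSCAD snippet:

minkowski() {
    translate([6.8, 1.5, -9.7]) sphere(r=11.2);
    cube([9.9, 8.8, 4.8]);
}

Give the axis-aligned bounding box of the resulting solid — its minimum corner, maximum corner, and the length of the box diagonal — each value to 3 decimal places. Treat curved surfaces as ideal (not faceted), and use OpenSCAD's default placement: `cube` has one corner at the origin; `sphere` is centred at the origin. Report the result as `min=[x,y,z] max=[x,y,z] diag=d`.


A = translate([6.8, 1.5, -9.7]) sphere(r=11.2) → bbox [-4.4,-9.7,-20.9] .. [18,12.7,1.5]
B = cube([9.9, 8.8, 4.8]) → bbox [0,0,0] .. [9.9,8.8,4.8]
lo = A.lo+B.lo = [-4.4+0, -9.7+0, -20.9+0] = [-4.400,-9.700,-20.900]
hi = A.hi+B.hi = [18+9.9, 12.7+8.8, 1.5+4.8] = [27.900,21.500,6.300]
diag = √(32.3²+31.2²+27.2²) = √2756.57 = 52.503

min=[-4.400,-9.700,-20.900] max=[27.900,21.500,6.300] diag=52.503


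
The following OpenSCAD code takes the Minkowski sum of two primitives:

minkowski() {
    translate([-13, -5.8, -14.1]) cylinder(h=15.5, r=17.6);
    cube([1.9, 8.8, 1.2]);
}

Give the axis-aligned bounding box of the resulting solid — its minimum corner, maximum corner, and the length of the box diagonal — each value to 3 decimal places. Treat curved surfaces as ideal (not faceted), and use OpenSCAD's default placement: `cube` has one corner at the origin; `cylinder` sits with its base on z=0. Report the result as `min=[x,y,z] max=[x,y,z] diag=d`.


min=[-30.600,-23.400,-14.100] max=[6.500,20.600,2.600] diag=59.927

A = translate([-13, -5.8, -14.1]) cylinder(h=15.5, r=17.6) → bbox [-30.6,-23.4,-14.1] .. [4.6,11.8,1.4]
B = cube([1.9, 8.8, 1.2]) → bbox [0,0,0] .. [1.9,8.8,1.2]
lo = A.lo+B.lo = [-30.6+0, -23.4+0, -14.1+0] = [-30.600,-23.400,-14.100]
hi = A.hi+B.hi = [4.6+1.9, 11.8+8.8, 1.4+1.2] = [6.500,20.600,2.600]
diag = √(37.1²+44²+16.7²) = √3591.3 = 59.927


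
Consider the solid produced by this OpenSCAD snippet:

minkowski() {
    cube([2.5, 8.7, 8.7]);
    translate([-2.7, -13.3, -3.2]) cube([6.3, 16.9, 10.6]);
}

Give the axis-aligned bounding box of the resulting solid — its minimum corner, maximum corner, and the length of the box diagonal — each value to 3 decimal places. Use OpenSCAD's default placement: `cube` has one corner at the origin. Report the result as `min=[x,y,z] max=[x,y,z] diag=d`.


min=[-2.700,-13.300,-3.200] max=[6.100,12.300,16.100] diag=33.246

A = translate([-2.7, -13.3, -3.2]) cube([6.3, 16.9, 10.6]) → bbox [-2.7,-13.3,-3.2] .. [3.6,3.6,7.4]
B = cube([2.5, 8.7, 8.7]) → bbox [0,0,0] .. [2.5,8.7,8.7]
lo = A.lo+B.lo = [-2.7+0, -13.3+0, -3.2+0] = [-2.700,-13.300,-3.200]
hi = A.hi+B.hi = [3.6+2.5, 3.6+8.7, 7.4+8.7] = [6.100,12.300,16.100]
diag = √(8.8²+25.6²+19.3²) = √1105.29 = 33.246
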